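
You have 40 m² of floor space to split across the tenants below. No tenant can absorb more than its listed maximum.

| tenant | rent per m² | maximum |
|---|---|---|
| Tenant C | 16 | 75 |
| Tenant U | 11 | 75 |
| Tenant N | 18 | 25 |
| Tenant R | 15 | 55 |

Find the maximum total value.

Order the tenants by rent per m²: Tenant N 18 > Tenant C 16 > Tenant R 15 > Tenant U 11.
Tenant N takes 25 to reach its cap of 25 → 15 left.
Tenant C has room for 75 but only 15 remain, so it gets 15.
Total = 16×15 + 18×25 = 690.

690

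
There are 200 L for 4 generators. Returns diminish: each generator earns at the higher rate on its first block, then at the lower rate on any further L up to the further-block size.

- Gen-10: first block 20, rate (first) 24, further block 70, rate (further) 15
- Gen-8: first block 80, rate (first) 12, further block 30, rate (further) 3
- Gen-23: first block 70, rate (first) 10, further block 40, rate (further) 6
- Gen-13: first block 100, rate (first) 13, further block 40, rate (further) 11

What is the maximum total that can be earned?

Treat each block as its own option and order by rate: Gen-10/tier1 24 > Gen-10/tier2 15 > Gen-13/tier1 13 > Gen-8/tier1 12 > Gen-13/tier2 11 > Gen-23/tier1 10 > Gen-23/tier2 6 > Gen-8/tier2 3.
Gen-10 tier1 at 24: fill all 20 ; 180 left.
Gen-10 tier2 at 15: fill all 70 ; 110 left.
Gen-13/tier1 (13): +100 ; 10 left.
Gen-8/tier1: +10 of 80 at 12; pool empty.
Total = 24×20 + 15×70 + 13×100 + 12×10 = 2950.

2950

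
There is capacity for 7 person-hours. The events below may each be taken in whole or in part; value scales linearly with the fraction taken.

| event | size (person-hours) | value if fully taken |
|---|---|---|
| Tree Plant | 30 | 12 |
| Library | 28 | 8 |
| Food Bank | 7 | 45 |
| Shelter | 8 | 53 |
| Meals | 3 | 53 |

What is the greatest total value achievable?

Sort by value density: Meals 53/3≈17.7, Shelter 53/8≈6.62, Food Bank 45/7≈6.43, Tree Plant 12/30≈0.4, Library 8/28≈0.286.
All 3 person-hours of Meals fit (value 53) ; 4 remain.
Fill the last 4 person-hours with part of Shelter: 4/8 of it earns 26.5.
Total value = 79.5.

79.5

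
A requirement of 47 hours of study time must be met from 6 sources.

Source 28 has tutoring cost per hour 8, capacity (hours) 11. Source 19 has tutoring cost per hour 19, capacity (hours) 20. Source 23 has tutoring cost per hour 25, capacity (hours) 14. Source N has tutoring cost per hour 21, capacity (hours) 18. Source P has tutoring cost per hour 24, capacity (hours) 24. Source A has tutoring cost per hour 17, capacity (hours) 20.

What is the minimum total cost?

Use sources in increasing cost order.
Source 28 (8): use full 11 — 36 hours to go.
Source A (17): use full 20 — 16 hours to go.
Take 16 from Source 19 at 19 to finish.
Source N, Source P, Source 23: unused.
Cost = 11×8 + 20×17 + 16×19 = 732.

732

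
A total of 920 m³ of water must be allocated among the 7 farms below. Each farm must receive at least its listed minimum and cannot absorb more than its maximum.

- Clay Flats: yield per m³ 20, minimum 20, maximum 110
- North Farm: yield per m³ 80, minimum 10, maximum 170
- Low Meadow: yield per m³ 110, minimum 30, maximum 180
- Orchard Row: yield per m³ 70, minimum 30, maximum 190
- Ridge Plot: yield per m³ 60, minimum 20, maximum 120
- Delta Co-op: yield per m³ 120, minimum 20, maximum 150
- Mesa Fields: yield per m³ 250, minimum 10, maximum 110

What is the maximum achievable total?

Meeting every minimum uses 20+10+30+30+20+20+10 = 140 m³, leaving 780.
Order the farms by yield per m³: Mesa Fields 250 > Delta Co-op 120 > Low Meadow 110 > North Farm 80 > Orchard Row 70 > Ridge Plot 60 > Clay Flats 20.
Mesa Fields: +100 to 110 (cap) ; 680 left.
Give Delta Co-op 130 more to hit its cap of 150 ; 550 left.
Low Meadow: +150 to 180 (cap) ; 400 left.
North Farm: +160 to 170 (cap) ; 240 left.
Orchard Row takes 160 more to reach its cap of 190 ; 80 left.
Ridge Plot: +80 (room for 100) → 100. Pool exhausted.
Total = 20×20 + 80×170 + 110×180 + 70×190 + 60×100 + 120×150 + 250×110 = 98600.

98600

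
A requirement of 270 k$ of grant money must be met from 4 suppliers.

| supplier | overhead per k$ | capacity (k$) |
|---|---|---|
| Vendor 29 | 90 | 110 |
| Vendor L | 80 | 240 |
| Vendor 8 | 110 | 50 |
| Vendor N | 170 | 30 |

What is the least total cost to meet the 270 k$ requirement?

Cheapest first:
Take 240 from Vendor L at 80 ; need 30 more.
Take 30 from Vendor 29 at 90 to finish.
Vendor 8, Vendor N: unused.
Cost = 240×80 + 30×90 = 21900.

21900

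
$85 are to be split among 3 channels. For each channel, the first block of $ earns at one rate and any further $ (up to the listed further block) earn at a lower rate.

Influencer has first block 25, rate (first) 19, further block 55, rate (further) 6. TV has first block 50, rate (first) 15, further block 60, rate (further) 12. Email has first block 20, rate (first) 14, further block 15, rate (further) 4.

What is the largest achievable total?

1365

Rank every tier by rate: Influencer/tier1 19 > TV/tier1 15 > Email/tier1 14 > TV/tier2 12 > Influencer/tier2 6 > Email/tier2 4.
Influencer tier1 at 19: fill all 25 ; 60 left.
Fill TV tier1 block (50 at 15) ; 10 left.
Email/tier1: +10 of 20 at 14; pool empty.
Total = 19×25 + 15×50 + 14×10 = 1365.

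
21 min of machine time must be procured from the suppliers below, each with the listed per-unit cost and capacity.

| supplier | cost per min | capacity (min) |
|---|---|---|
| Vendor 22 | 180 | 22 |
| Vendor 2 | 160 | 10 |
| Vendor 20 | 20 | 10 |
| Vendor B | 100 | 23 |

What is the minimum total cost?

Fill from the cheapest supplier first.
Take 10 from Vendor 20 at 20 ; need 11 more.
Take 11 from Vendor B at 100 to finish.
Vendor 2, Vendor 22: unused.
Cost = 10×20 + 11×100 = 1300.

1300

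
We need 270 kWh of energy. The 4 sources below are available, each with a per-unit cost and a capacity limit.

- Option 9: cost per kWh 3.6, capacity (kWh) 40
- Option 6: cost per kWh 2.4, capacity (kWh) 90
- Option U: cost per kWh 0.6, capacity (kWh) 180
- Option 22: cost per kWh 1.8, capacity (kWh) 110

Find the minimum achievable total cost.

Fill from the cheapest source first.
Option U at 0.6: take all 180 kWh — 90 still needed.
Option 22 (1.8): take the remaining 90 — done.
Option 6, Option 9: unused.
Cost = 180×0.6 + 90×1.8 = 270.

270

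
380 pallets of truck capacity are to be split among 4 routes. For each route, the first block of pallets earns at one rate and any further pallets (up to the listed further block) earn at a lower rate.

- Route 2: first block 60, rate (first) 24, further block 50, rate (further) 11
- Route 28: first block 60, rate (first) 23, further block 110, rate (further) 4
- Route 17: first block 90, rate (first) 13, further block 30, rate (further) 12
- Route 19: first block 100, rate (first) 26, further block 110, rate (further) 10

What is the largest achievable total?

Order all 8 blocks by rate: Route 19/T1 26 > Route 2/T1 24 > Route 28/T1 23 > Route 17/T1 13 > Route 17/T2 12 > Route 2/T2 11 > Route 19/T2 10 > Route 28/T2 4.
Route 19/T1 (26): +100 ; 280 left.
Route 2/T1 (24): +60 ; 220 left.
Route 28/T1 (23): +60 ; 160 left.
Fill Route 17 T1 block (90 at 13) ; 70 left.
Route 17/T2 (12): +30 ; 40 left.
Route 2/T2: +40 of 50 at 11; pool empty.
Total = 26×100 + 24×60 + 23×60 + 13×90 + 12×30 + 11×40 = 7390.

7390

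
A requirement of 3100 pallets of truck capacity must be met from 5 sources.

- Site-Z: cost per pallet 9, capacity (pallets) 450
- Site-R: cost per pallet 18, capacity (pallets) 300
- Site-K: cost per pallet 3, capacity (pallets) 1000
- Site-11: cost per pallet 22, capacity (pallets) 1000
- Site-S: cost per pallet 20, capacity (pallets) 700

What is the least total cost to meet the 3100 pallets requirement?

40750

Fill from the cheapest source first.
Site-K (3): use full 1000 → 2100 pallets to go.
Site-Z at 9: take all 450 pallets → 1650 still needed.
Site-R (18): use full 300 → 1350 pallets to go.
Take 700 from Site-S at 20 → need 650 more.
Site-11 at 22: take 650 of its 1000 → requirement met.
Cost = 1000×3 + 450×9 + 300×18 + 700×20 + 650×22 = 40750.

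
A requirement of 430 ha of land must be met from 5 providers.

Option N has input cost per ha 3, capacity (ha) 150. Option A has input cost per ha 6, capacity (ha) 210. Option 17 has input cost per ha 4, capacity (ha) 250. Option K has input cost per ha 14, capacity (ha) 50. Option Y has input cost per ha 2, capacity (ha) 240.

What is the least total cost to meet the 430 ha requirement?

1090

Cheapest first:
Option Y (2): use full 240 — 190 ha to go.
Option N at 3: take all 150 ha — 40 still needed.
Option 17 (4): take the remaining 40 — done.
Option A, Option K: unused.
Cost = 240×2 + 150×3 + 40×4 = 1090.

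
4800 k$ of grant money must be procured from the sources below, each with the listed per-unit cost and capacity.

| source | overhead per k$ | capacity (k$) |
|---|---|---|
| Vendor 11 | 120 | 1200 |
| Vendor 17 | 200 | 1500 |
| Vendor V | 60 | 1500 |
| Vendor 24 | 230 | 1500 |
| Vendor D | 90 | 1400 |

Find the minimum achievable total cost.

Fill from the cheapest source first.
Take 1500 from Vendor V at 60 → need 3300 more.
Vendor D (90): use full 1400 → 1900 k$ to go.
Vendor 11 at 120: take all 1200 k$ → 700 still needed.
Vendor 17 (200): take the remaining 700 → done.
Vendor 24: unused.
Cost = 1500×60 + 1400×90 + 1200×120 + 700×200 = 500000.

500000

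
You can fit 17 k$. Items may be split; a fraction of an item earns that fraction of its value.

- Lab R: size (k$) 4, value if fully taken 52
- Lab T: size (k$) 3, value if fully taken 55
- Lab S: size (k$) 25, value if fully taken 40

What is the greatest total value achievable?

123

Sort by value density: Lab T 55/3≈18.3, Lab R 52/4≈13, Lab S 40/25≈1.6.
Take all of Lab T (3 k$, value 55) — 14 k$ left.
Take all of Lab R (4 k$, value 52) — 10 k$ left.
10 k$ left: a 10/25 share of Lab S gives 40×10/25 = 16.
Total value = 123.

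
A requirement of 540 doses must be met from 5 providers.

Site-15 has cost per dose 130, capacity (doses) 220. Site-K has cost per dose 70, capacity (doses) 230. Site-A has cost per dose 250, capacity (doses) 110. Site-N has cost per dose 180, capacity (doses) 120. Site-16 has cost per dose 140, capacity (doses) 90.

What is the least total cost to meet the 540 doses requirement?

57300

Use providers in increasing cost order.
Take 230 from Site-K at 70 ; need 310 more.
Site-15 (130): use full 220 ; 90 doses to go.
Site-16 (140): use full 90 ; 0 doses to go.
Site-N, Site-A: unused.
Cost = 230×70 + 220×130 + 90×140 = 57300.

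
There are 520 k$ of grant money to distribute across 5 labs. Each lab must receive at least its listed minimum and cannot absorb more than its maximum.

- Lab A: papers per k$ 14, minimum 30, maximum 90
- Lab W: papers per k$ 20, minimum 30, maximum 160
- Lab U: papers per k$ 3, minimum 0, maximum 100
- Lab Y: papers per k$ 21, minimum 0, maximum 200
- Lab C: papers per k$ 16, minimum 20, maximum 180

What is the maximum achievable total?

Meeting every minimum uses 30+30+0+0+20 = 80 k$, leaving 440.
Highest papers per k$ first: Lab Y 21 > Lab W 20 > Lab C 16 > Lab A 14 > Lab U 3.
Give Lab Y 200 more to hit its cap of 200 → 240 left.
Lab W: +130 to 160 (cap) → 110 left.
Lab C has room for 160 more but only 110 remain, so it gets 130.
Total = 14×30 + 20×160 + 21×200 + 16×130 = 9900.

9900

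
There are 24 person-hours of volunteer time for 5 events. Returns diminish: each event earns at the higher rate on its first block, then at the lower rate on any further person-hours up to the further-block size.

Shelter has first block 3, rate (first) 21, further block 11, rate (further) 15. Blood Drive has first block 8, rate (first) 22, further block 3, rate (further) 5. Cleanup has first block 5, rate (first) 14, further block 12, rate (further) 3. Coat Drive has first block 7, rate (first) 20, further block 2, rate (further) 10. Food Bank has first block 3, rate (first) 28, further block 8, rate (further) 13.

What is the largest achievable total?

Rank every tier by rate: Food Bank/T1 28 > Blood Drive/T1 22 > Shelter/T1 21 > Coat Drive/T1 20 > Shelter/T2 15 > Cleanup/T1 14 > Food Bank/T2 13 > Coat Drive/T2 10 > Blood Drive/T2 5 > Cleanup/T2 3.
Food Bank T1 at 28: fill all 3 → 21 left.
Blood Drive T1 at 22: fill all 8 → 13 left.
Fill Shelter T1 block (3 at 21) → 10 left.
Coat Drive T1 at 20: fill all 7 → 3 left.
Shelter/T2: +3 of 11 at 15; pool empty.
Total = 28×3 + 22×8 + 21×3 + 20×7 + 15×3 = 508.

508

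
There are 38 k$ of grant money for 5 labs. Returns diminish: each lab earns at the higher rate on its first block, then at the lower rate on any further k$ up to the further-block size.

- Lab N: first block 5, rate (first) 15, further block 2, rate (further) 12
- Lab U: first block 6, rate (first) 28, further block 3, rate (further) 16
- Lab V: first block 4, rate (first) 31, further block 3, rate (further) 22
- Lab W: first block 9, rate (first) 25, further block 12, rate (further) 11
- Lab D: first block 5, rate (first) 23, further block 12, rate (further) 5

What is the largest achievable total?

Rank every tier by rate: Lab V/first 31 > Lab U/first 28 > Lab W/first 25 > Lab D/first 23 > Lab V/second 22 > Lab U/second 16 > Lab N/first 15 > Lab N/second 12 > Lab W/second 11 > Lab D/second 5.
Lab V/first (31): +4 ; 34 left.
Fill Lab U first block (6 at 28) ; 28 left.
Lab W/first (25): +9 ; 19 left.
Fill Lab D first block (5 at 23) ; 14 left.
Fill Lab V second block (3 at 22) ; 11 left.
Lab U/second (16): +3 ; 8 left.
Lab N/first (15): +5 ; 3 left.
Lab N/second (12): +2 ; 1 left.
Lab W second at 11: only 1 left, fill 1.
Total = 31×4 + 28×6 + 25×9 + 23×5 + 22×3 + 16×3 + 15×5 + 12×2 + 11×1 = 856.

856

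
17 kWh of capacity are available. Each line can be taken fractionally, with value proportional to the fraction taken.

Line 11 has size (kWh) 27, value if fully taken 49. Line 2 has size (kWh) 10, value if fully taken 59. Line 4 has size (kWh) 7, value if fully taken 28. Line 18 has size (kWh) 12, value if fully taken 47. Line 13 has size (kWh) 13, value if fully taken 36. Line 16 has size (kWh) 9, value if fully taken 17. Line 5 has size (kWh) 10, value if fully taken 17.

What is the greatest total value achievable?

Rank by value-to-size ratio: Line 2 59/10≈5.9, Line 4 28/7≈4, Line 18 47/12≈3.92, Line 13 36/13≈2.77, Line 16 17/9≈1.89, Line 11 49/27≈1.81, Line 5 17/10≈1.7.
All 10 kWh of Line 2 fit (value 59) — 7 remain.
All 7 kWh of Line 4 fit (value 28) — 0 remain.
Total value = 87.

87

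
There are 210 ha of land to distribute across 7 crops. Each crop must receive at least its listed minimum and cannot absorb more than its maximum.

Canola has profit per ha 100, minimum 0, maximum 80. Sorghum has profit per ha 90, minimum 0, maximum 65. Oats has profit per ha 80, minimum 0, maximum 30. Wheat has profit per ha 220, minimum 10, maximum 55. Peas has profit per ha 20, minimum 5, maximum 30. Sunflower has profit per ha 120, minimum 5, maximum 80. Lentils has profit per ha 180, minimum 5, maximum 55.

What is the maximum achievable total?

Meeting every minimum uses 0+0+0+10+5+5+5 = 25 ha, leaving 185.
Rank by profit per ha: Wheat 220 > Lentils 180 > Sunflower 120 > Canola 100 > Sorghum 90 > Oats 80 > Peas 20.
Wheat takes 45 more to reach its cap of 55 → 140 left.
Lentils takes 50 more to reach its cap of 55 → 90 left.
Give Sunflower 75 more to hit its cap of 80 → 15 left.
Only 15 left; Canola takes them to reach 15.
Total = 100×15 + 220×55 + 20×5 + 120×80 + 180×55 = 33200.

33200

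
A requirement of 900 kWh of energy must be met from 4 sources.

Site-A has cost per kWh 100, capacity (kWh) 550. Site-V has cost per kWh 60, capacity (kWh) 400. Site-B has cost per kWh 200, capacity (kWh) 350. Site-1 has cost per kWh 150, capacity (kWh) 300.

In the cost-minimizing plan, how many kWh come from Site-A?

Fill from the cheapest source first.
Site-V (60): use full 400 — 500 kWh to go.
Take 500 from Site-A at 100 to finish.
Site-1, Site-B: unused.

500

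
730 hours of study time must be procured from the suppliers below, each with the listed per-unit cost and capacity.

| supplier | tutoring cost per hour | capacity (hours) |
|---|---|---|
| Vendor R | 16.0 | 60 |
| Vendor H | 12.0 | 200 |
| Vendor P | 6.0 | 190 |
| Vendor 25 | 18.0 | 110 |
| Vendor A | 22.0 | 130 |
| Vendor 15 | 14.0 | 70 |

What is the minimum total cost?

9660

Use suppliers in increasing cost order.
Take 190 from Vendor P at 6.0 — need 540 more.
Take 200 from Vendor H at 12.0 — need 340 more.
Vendor 15 at 14.0: take all 70 hours — 270 still needed.
Vendor R at 16.0: take all 60 hours — 210 still needed.
Vendor 25 (18.0): use full 110 — 100 hours to go.
Vendor A (22.0): take the remaining 100 — done.
Cost = 190×6.0 + 200×12.0 + 70×14.0 + 60×16.0 + 110×18.0 + 100×22.0 = 9660.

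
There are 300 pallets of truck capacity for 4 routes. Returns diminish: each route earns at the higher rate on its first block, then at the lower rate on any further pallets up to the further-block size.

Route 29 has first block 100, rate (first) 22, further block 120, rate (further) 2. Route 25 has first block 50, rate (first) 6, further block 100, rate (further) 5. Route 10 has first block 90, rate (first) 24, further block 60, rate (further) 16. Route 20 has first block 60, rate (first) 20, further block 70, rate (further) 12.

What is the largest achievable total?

Rank every tier by rate: Route 10/first 24 > Route 29/first 22 > Route 20/first 20 > Route 10/second 16 > Route 20/second 12 > Route 25/first 6 > Route 25/second 5 > Route 29/second 2.
Route 10/first (24): +90 — 210 left.
Route 29/first (22): +100 — 110 left.
Fill Route 20 first block (60 at 20) — 50 left.
50 remain; put them into Route 10 second at 16.
Total = 24×90 + 22×100 + 20×60 + 16×50 = 6360.

6360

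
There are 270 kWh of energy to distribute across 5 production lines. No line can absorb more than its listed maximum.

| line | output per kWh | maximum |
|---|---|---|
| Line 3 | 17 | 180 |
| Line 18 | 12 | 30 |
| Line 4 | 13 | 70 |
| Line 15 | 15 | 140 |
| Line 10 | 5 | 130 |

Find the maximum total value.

Highest output per kWh first: Line 3 17 > Line 15 15 > Line 4 13 > Line 18 12 > Line 10 5.
Line 3 takes 180 to reach its cap of 180 → 90 left.
Line 15: +90 (room for 140) → 90. Pool exhausted.
Total = 17×180 + 15×90 = 4410.

4410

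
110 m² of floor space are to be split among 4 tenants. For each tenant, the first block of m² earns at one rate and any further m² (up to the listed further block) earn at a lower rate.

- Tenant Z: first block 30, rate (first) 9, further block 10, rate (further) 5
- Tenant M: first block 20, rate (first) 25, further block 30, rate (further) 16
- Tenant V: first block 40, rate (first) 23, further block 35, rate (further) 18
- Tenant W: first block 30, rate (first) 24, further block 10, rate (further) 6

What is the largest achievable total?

Treat each block as its own option and order by rate: Tenant M/T1 25 > Tenant W/T1 24 > Tenant V/T1 23 > Tenant V/T2 18 > Tenant M/T2 16 > Tenant Z/T1 9 > Tenant W/T2 6 > Tenant Z/T2 5.
Tenant M/T1 (25): +20 → 90 left.
Tenant W T1 at 24: fill all 30 → 60 left.
Fill Tenant V T1 block (40 at 23) → 20 left.
Tenant V T2 at 18: only 20 left, fill 20.
Total = 25×20 + 24×30 + 23×40 + 18×20 = 2500.

2500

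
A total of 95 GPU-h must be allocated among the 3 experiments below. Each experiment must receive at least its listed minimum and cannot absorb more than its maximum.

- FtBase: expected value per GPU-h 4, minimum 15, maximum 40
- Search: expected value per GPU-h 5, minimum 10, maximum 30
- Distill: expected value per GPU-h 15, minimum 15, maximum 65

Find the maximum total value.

1110

Meeting every minimum uses 15+10+15 = 40 GPU-h, leaving 55.
Order the experiments by expected value per GPU-h: Distill 15 > Search 5 > FtBase 4.
Give Distill 50 more to hit its cap of 65 → 5 left.
Search: +5 (room for 20) → 15. Pool exhausted.
Total = 4×15 + 5×15 + 15×65 = 1110.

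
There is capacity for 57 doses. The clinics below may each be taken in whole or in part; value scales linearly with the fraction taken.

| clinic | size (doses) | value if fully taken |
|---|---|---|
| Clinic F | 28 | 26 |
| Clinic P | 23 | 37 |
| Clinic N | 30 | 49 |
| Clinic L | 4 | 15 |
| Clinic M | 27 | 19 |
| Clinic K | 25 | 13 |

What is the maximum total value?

Rank by value-to-size ratio: Clinic L 15/4≈3.75, Clinic N 49/30≈1.63, Clinic P 37/23≈1.61, Clinic F 26/28≈0.929, Clinic M 19/27≈0.704, Clinic K 13/25≈0.52.
All 4 doses of Clinic L fit (value 15) — 53 remain.
Clinic N: take in full, 30 doses for value 49 — 23 left.
Clinic P: take in full, 23 doses for value 37 — 0 left.
Total value = 101.

101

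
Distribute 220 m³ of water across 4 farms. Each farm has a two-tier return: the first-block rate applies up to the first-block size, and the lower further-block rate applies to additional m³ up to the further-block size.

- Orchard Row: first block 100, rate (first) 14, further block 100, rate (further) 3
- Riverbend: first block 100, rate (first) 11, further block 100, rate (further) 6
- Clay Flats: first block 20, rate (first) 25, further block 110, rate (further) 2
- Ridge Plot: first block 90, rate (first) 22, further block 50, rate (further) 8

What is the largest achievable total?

3990

Treat each block as its own option and order by rate: Clay Flats/first 25 > Ridge Plot/first 22 > Orchard Row/first 14 > Riverbend/first 11 > Ridge Plot/second 8 > Riverbend/second 6 > Orchard Row/second 3 > Clay Flats/second 2.
Clay Flats first at 25: fill all 20 — 200 left.
Fill Ridge Plot first block (90 at 22) — 110 left.
Fill Orchard Row first block (100 at 14) — 10 left.
Riverbend first at 11: only 10 left, fill 10.
Total = 25×20 + 22×90 + 14×100 + 11×10 = 3990.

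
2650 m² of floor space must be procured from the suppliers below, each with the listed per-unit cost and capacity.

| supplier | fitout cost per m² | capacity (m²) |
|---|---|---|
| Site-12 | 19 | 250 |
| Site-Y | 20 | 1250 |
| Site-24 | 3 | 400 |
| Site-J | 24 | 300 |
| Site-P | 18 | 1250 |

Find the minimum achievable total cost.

43450

Use suppliers in increasing cost order.
Take 400 from Site-24 at 3 ; need 2250 more.
Take 1250 from Site-P at 18 ; need 1000 more.
Site-12 at 19: take all 250 m² ; 750 still needed.
Site-Y at 20: take 750 of its 1250 ; requirement met.
Site-J: unused.
Cost = 400×3 + 1250×18 + 250×19 + 750×20 = 43450.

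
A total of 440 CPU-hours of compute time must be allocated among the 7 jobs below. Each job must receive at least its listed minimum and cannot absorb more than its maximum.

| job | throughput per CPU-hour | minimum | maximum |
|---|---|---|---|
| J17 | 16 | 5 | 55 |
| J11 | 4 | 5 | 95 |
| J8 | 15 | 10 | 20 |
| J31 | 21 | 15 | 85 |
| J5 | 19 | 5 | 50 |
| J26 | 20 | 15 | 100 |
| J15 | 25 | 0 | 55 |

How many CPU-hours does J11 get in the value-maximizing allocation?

Meeting every minimum uses 5+5+10+15+5+15+0 = 55 CPU-hours, leaving 385.
Rank by throughput per CPU-hour: J15 25 > J31 21 > J26 20 > J5 19 > J17 16 > J8 15 > J11 4.
J15: +55 to 55 (cap) ; 330 left.
J31: +70 to 85 (cap) ; 260 left.
J26 takes 85 more to reach its cap of 100 ; 175 left.
J5: +45 to 50 (cap) ; 130 left.
J17: +50 to 55 (cap) ; 80 left.
Give J8 10 more to hit its cap of 20 ; 70 left.
Only 70 left; J11 takes them to reach 75.

75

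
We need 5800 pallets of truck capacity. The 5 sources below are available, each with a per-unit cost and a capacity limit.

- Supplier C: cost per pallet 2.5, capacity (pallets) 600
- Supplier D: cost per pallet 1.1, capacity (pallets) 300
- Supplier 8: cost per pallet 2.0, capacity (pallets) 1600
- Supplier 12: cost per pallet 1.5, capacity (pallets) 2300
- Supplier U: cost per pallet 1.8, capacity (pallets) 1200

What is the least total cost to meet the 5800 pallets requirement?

10140

Use sources in increasing cost order.
Supplier D (1.1): use full 300 — 5500 pallets to go.
Supplier 12 at 1.5: take all 2300 pallets — 3200 still needed.
Supplier U at 1.8: take all 1200 pallets — 2000 still needed.
Supplier 8 (2.0): use full 1600 — 400 pallets to go.
Supplier C at 2.5: take 400 of its 600 — requirement met.
Cost = 300×1.1 + 2300×1.5 + 1200×1.8 + 1600×2.0 + 400×2.5 = 10140.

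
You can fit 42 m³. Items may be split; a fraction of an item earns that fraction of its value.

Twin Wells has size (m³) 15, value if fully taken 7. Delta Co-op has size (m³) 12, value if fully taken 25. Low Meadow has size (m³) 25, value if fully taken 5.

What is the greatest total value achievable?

Sort by value density: Delta Co-op 25/12≈2.08, Twin Wells 7/15≈0.467, Low Meadow 5/25≈0.2.
Delta Co-op: take in full, 12 m³ for value 25 → 30 left.
All 15 m³ of Twin Wells fit (value 7) → 15 remain.
Fill the last 15 m³ with part of Low Meadow: 15/25 of it earns 3.
Total value = 35.

35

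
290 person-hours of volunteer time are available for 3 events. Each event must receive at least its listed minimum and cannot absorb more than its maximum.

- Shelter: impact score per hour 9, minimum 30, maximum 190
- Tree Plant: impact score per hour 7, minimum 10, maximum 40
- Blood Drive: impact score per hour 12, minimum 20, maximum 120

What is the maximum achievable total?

Meeting every minimum uses 30+10+20 = 60 person-hours, leaving 230.
Order the events by impact score per hour: Blood Drive 12 > Shelter 9 > Tree Plant 7.
Give Blood Drive 100 more to hit its cap of 120 ; 130 left.
Only 130 left; Shelter takes them to reach 160.
Total = 9×160 + 7×10 + 12×120 = 2950.

2950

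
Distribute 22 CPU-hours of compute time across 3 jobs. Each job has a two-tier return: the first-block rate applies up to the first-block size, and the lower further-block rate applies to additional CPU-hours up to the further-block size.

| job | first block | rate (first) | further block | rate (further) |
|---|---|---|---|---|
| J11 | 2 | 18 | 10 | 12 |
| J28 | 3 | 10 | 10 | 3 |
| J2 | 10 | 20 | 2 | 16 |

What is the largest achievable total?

364

Rank every tier by rate: J2/first 20 > J11/first 18 > J2/second 16 > J11/second 12 > J28/first 10 > J28/second 3.
Fill J2 first block (10 at 20) — 12 left.
J11 first at 18: fill all 2 — 10 left.
J2/second (16): +2 — 8 left.
J11 second at 12: only 8 left, fill 8.
Total = 20×10 + 18×2 + 16×2 + 12×8 = 364.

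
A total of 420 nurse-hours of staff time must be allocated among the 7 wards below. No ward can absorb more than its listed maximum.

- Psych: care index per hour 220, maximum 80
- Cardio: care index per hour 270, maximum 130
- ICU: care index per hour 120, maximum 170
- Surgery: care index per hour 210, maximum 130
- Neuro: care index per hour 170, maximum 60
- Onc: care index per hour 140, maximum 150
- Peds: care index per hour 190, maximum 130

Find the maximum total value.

95200

Highest care index per hour first: Cardio 270 > Psych 220 > Surgery 210 > Peds 190 > Neuro 170 > Onc 140 > ICU 120.
Cardio takes 130 to reach its cap of 130 ; 290 left.
Give Psych 80 to hit its cap of 80 ; 210 left.
Surgery takes 130 to reach its cap of 130 ; 80 left.
Peds has room for 130 but only 80 remain, so it gets 80.
Total = 220×80 + 270×130 + 210×130 + 190×80 = 95200.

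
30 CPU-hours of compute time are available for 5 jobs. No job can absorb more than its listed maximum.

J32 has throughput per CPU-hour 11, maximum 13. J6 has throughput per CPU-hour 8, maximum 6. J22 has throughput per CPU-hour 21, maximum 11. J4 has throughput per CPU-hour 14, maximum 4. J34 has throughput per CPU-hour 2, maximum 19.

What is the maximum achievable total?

Highest throughput per CPU-hour first: J22 21 > J4 14 > J32 11 > J6 8 > J34 2.
Give J22 11 to hit its cap of 11 ; 19 left.
J4: +4 to 4 (cap) ; 15 left.
J32 takes 13 to reach its cap of 13 ; 2 left.
Only 2 left; J6 takes them to reach 2.
Total = 11×13 + 8×2 + 21×11 + 14×4 = 446.

446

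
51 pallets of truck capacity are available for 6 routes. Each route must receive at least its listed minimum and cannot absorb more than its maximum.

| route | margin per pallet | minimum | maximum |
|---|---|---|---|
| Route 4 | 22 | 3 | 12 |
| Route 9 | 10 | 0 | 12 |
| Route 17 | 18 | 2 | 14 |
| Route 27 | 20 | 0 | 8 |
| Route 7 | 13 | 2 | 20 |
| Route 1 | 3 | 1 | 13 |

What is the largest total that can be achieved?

Meeting every minimum uses 3+0+2+0+2+1 = 8 pallets, leaving 43.
Highest margin per pallet first: Route 4 22 > Route 27 20 > Route 17 18 > Route 7 13 > Route 9 10 > Route 1 3.
Route 4 takes 9 more to reach its cap of 12 — 34 left.
Give Route 27 8 more to hit its cap of 8 — 26 left.
Route 17 takes 12 more to reach its cap of 14 — 14 left.
Route 7 has room for 18 more but only 14 remain, so it gets 16.
Total = 22×12 + 18×14 + 20×8 + 13×16 + 3×1 = 887.

887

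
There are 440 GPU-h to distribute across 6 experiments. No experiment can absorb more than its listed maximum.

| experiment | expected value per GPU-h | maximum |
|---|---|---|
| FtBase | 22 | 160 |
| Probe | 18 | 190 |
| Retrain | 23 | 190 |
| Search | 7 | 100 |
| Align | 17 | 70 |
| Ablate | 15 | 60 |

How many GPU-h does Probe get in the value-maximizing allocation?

90

Order the experiments by expected value per GPU-h: Retrain 23 > FtBase 22 > Probe 18 > Align 17 > Ablate 15 > Search 7.
Retrain: +190 to 190 (cap) — 250 left.
Give FtBase 160 to hit its cap of 160 — 90 left.
Probe: +90 (room for 190) → 90. Pool exhausted.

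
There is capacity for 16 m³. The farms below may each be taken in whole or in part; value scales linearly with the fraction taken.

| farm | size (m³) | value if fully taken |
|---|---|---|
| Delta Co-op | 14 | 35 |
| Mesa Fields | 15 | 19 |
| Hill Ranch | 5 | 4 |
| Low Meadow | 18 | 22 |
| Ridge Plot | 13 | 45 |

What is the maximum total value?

Sort by value density: Ridge Plot 45/13≈3.46, Delta Co-op 35/14≈2.5, Mesa Fields 19/15≈1.27, Low Meadow 22/18≈1.22, Hill Ranch 4/5≈0.8.
Ridge Plot: take in full, 13 m³ for value 45 ; 3 left.
Only 3 m³ remain; take 3/14 of Delta Co-op for value 35×3/14 = 7.5.
Total value = 52.5.

52.5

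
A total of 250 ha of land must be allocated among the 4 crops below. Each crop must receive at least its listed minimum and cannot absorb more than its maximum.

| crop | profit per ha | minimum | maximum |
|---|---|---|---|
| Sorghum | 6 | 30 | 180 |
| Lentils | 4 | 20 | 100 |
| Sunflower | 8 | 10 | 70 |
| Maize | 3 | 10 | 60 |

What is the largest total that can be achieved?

1570

Meeting every minimum uses 30+20+10+10 = 70 ha, leaving 180.
Rank by profit per ha: Sunflower 8 > Sorghum 6 > Lentils 4 > Maize 3.
Give Sunflower 60 more to hit its cap of 70 ; 120 left.
Sorghum: +120 (room for 150) → 150. Pool exhausted.
Total = 6×150 + 4×20 + 8×70 + 3×10 = 1570.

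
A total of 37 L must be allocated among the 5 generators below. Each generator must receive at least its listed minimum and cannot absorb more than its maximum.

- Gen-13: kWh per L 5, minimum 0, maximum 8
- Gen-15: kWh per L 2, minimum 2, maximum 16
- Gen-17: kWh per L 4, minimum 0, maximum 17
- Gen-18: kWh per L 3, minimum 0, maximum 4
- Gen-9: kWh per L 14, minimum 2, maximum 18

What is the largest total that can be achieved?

332

Meeting every minimum uses 0+2+0+0+2 = 4 L, leaving 33.
Highest kWh per L first: Gen-9 14 > Gen-13 5 > Gen-17 4 > Gen-18 3 > Gen-15 2.
Give Gen-9 16 more to hit its cap of 18 → 17 left.
Give Gen-13 8 more to hit its cap of 8 → 9 left.
Gen-17 has room for 17 more but only 9 remain, so it gets 9.
Total = 5×8 + 2×2 + 4×9 + 14×18 = 332.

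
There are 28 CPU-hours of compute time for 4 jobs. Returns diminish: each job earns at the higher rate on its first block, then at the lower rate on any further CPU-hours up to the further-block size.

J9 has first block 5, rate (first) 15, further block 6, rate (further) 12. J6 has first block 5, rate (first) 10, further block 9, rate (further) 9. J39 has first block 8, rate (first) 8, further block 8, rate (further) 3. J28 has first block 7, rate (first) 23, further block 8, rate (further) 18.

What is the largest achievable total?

Rank every tier by rate: J28/tier1 23 > J28/tier2 18 > J9/tier1 15 > J9/tier2 12 > J6/tier1 10 > J6/tier2 9 > J39/tier1 8 > J39/tier2 3.
J28 tier1 at 23: fill all 7 ; 21 left.
J28 tier2 at 18: fill all 8 ; 13 left.
J9 tier1 at 15: fill all 5 ; 8 left.
J9 tier2 at 12: fill all 6 ; 2 left.
2 remain; put them into J6 tier1 at 10.
Total = 23×7 + 18×8 + 15×5 + 12×6 + 10×2 = 472.

472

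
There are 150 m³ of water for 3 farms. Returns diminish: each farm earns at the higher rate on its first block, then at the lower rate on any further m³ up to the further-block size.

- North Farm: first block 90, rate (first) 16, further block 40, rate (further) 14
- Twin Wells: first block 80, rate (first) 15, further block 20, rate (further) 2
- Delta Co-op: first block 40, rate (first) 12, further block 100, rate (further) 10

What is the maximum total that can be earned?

Rank every tier by rate: North Farm/T1 16 > Twin Wells/T1 15 > North Farm/T2 14 > Delta Co-op/T1 12 > Delta Co-op/T2 10 > Twin Wells/T2 2.
North Farm T1 at 16: fill all 90 ; 60 left.
Twin Wells/T1: +60 of 80 at 15; pool empty.
Total = 16×90 + 15×60 = 2340.

2340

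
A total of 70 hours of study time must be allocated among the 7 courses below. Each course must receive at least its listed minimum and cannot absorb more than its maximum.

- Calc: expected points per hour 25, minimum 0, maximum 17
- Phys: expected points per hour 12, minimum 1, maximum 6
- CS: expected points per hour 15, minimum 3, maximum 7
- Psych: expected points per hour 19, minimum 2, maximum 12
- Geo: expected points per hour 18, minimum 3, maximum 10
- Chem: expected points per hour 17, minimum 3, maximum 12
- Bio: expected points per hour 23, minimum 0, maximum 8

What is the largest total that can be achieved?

Meeting every minimum uses 0+1+3+2+3+3+0 = 12 hours, leaving 58.
Rank by expected points per hour: Calc 25 > Bio 23 > Psych 19 > Geo 18 > Chem 17 > CS 15 > Phys 12.
Calc: +17 to 17 (cap) — 41 left.
Bio takes 8 more to reach its cap of 8 — 33 left.
Psych takes 10 more to reach its cap of 12 — 23 left.
Geo takes 7 more to reach its cap of 10 — 16 left.
Give Chem 9 more to hit its cap of 12 — 7 left.
CS takes 4 more to reach its cap of 7 — 3 left.
Phys: +3 (room for 5) → 4. Pool exhausted.
Total = 25×17 + 12×4 + 15×7 + 19×12 + 18×10 + 17×12 + 23×8 = 1374.

1374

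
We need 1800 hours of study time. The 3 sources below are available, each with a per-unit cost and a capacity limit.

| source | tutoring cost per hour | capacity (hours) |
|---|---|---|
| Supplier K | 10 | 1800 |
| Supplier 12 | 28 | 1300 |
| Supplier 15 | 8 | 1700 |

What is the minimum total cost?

Fill from the cheapest source first.
Take 1700 from Supplier 15 at 8 → need 100 more.
Supplier K at 10: take 100 of its 1800 → requirement met.
Supplier 12: unused.
Cost = 1700×8 + 100×10 = 14600.

14600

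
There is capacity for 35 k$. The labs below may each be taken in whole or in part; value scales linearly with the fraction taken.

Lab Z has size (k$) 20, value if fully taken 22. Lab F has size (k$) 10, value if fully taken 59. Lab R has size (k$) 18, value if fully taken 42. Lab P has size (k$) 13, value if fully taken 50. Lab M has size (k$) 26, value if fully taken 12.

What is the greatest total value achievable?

Sort by value density: Lab F 59/10≈5.9, Lab P 50/13≈3.85, Lab R 42/18≈2.33, Lab Z 22/20≈1.1, Lab M 12/26≈0.462.
Take all of Lab F (10 k$, value 59) → 25 k$ left.
All 13 k$ of Lab P fit (value 50) → 12 remain.
Fill the last 12 k$ with part of Lab R: 12/18 of it earns 28.
Total value = 137.

137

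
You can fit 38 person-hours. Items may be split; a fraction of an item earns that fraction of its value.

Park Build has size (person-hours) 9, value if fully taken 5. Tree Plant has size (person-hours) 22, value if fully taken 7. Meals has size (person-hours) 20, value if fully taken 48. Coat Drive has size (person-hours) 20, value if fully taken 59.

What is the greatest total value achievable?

Best value per unit of size first: Coat Drive 59/20≈2.95, Meals 48/20≈2.4, Park Build 5/9≈0.556, Tree Plant 7/22≈0.318.
All 20 person-hours of Coat Drive fit (value 59) — 18 remain.
18 person-hours left: a 18/20 share of Meals gives 48×18/20 = 43.2.
Total value = 102.2.

102.2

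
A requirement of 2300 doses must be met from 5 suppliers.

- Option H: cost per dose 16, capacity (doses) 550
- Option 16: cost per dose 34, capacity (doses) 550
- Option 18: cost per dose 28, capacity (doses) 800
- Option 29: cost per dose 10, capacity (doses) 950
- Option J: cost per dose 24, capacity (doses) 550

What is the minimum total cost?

38500

Cheapest first:
Option 29 (10): use full 950 → 1350 doses to go.
Option H at 16: take all 550 doses → 800 still needed.
Option J at 24: take all 550 doses → 250 still needed.
Option 18 at 28: take 250 of its 800 → requirement met.
Option 16: unused.
Cost = 950×10 + 550×16 + 550×24 + 250×28 = 38500.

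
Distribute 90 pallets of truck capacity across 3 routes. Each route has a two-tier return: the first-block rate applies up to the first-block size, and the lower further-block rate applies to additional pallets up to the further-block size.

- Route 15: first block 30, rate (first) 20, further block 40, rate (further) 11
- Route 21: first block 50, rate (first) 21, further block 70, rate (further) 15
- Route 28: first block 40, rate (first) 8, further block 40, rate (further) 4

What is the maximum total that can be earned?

1800

Rank every tier by rate: Route 21/tier1 21 > Route 15/tier1 20 > Route 21/tier2 15 > Route 15/tier2 11 > Route 28/tier1 8 > Route 28/tier2 4.
Route 21/tier1 (21): +50 → 40 left.
Route 15/tier1 (20): +30 → 10 left.
Route 21/tier2: +10 of 70 at 15; pool empty.
Total = 21×50 + 20×30 + 15×10 = 1800.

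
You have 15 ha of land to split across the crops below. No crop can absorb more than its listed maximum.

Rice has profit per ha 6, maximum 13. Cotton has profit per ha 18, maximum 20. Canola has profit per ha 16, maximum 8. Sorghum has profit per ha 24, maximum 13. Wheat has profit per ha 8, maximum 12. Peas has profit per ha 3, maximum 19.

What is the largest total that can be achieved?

348

Rank by profit per ha: Sorghum 24 > Cotton 18 > Canola 16 > Wheat 8 > Rice 6 > Peas 3.
Sorghum: +13 to 13 (cap) — 2 left.
Only 2 left; Cotton takes them to reach 2.
Total = 18×2 + 24×13 = 348.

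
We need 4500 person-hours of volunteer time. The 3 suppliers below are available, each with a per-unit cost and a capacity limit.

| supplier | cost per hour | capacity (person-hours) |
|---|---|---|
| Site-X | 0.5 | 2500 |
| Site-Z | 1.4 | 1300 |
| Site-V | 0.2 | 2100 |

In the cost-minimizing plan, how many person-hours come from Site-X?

2400

Use suppliers in increasing cost order.
Site-V at 0.2: take all 2100 person-hours ; 2400 still needed.
Take 2400 from Site-X at 0.5 to finish.
Site-Z: unused.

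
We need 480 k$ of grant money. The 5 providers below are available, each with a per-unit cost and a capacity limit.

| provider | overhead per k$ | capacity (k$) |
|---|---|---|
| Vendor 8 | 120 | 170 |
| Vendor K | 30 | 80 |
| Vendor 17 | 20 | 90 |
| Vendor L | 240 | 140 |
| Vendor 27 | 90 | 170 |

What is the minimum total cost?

36300

Use providers in increasing cost order.
Take 90 from Vendor 17 at 20 ; need 390 more.
Vendor K at 30: take all 80 k$ ; 310 still needed.
Take 170 from Vendor 27 at 90 ; need 140 more.
Vendor 8 (120): take the remaining 140 ; done.
Vendor L: unused.
Cost = 90×20 + 80×30 + 170×90 + 140×120 = 36300.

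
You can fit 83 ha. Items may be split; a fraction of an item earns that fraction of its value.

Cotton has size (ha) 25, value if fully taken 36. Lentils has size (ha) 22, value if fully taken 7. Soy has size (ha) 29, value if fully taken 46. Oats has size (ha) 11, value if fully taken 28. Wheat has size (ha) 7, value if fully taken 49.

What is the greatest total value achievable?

Rank by value-to-size ratio: Wheat 49/7≈7, Oats 28/11≈2.55, Soy 46/29≈1.59, Cotton 36/25≈1.44, Lentils 7/22≈0.318.
All 7 ha of Wheat fit (value 49) → 76 remain.
All 11 ha of Oats fit (value 28) → 65 remain.
Take all of Soy (29 ha, value 46) → 36 ha left.
Cotton: take in full, 25 ha for value 36 → 11 left.
Fill the last 11 ha with part of Lentils: 11/22 of it earns 3.5.
Total value = 162.5.

162.5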